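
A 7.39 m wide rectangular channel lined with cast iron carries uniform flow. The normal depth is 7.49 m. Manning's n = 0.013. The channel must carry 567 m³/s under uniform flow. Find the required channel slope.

S = 0.0053

Flow area A = b·y = 7.39 × 7.49 = 55.35 m². Wetted perimeter P = b + 2y = 7.39 + 2×7.49 = 22.37 m.
Hydraulic radius R = A/P = 55.35/22.37 = 2.474 m.
From Manning's equation, S = [nQ / (1 A R^(2/3))]² = [0.013 × 567 / (1 × 55.35 × 2.474^(2/3))]² = 0.0053.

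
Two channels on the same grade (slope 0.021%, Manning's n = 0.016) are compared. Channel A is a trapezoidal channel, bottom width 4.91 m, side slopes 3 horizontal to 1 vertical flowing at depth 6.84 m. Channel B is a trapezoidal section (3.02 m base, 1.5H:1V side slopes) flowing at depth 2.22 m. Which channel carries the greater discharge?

channel A

Channel A: With bottom width b = 4.91 m and side slope z = 3: A = (b + zy)y = (4.91 + 3×6.84)×6.84 = 173.9 m²; P = b + 2y√(1+z²) = 4.91 + 2×6.84×3.162 = 48.17 m. Hydraulic radius R = A/P = 173.9/48.17 = 3.611 m. Q_A = (1/0.016)·173.9·3.611^(2/3)·√0.00021 = 370.8 m³/s.
Channel B: With bottom width b = 3.02 m and side slope z = 1.5: A = (b + zy)y = (3.02 + 1.5×2.22)×2.22 = 14.1 m²; P = b + 2y√(1+z²) = 3.02 + 2×2.22×1.803 = 11.02 m. Hydraulic radius R = A/P = 14.1/11.02 = 1.279 m. Q_B = (1/0.016)·14.1·1.279^(2/3)·√0.00021 = 15.04 m³/s.
Q_A = 370.8 m³/s vs Q_B = 15.04 m³/s, so channel A carries more.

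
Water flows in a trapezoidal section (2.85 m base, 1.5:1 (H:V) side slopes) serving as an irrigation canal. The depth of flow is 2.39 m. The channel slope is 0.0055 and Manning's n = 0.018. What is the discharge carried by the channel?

With bottom width b = 2.85 m and side slope z = 1.5: A = (b + zy)y = (2.85 + 1.5×2.39)×2.39 = 15.38 m²; P = b + 2y√(1+z²) = 2.85 + 2×2.39×1.803 = 11.47 m.
Hydraulic radius R = A/P = 15.38/11.47 = 1.341 m.
Manning's equation: Q = (1/n) A R^(2/3) S^(1/2) = (1/0.018) × 15.38 × 1.341^(2/3) × 0.0055^(1/2) = 77.1 m³/s.

Q = 77.1 m³/s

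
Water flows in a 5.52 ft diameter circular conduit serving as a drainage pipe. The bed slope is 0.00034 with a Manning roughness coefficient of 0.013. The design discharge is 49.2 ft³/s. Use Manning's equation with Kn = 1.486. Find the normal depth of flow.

y_n = 3.69 ft

Manning's equation rearranged: A R^(2/3) = nQ / (1.486·√S) = 0.013 × 49.2 / (1.486 × √0.00034) = 23.34.
Trying y = 4.07 ft: A R^(2/3) = 26.51 — high.
Trying y = 2.93 ft: A R^(2/3) = 16.39 — low.
Trying y = 3.69 ft: A R^(2/3) = 23.34 — close enough.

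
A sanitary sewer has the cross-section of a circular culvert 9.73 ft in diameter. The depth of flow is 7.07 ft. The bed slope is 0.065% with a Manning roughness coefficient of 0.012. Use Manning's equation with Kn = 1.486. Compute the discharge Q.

Q = 373 ft³/s

For a circular section of diameter D = 9.73 ft at depth y = 7.07 ft, the central angle is θ = 2 arccos(1 − 2y/D) = 4.082 rad. Then A = (D²/8)(θ − sin θ) = 57.87 ft² and P = Dθ/2 = 19.86 ft.
Hydraulic radius R = A/P = 57.87/19.86 = 2.914 ft.
Manning's equation: Q = (1.486/n) A R^(2/3) S^(1/2) = (1.486/0.012) × 57.87 × 2.914^(2/3) × 0.00065^(1/2) = 373 ft³/s.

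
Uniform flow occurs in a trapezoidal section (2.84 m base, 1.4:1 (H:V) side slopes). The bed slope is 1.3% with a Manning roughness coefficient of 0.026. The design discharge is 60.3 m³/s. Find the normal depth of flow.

y_n = 2.1 m

Manning's equation rearranged: A R^(2/3) = nQ / (1·√S) = 0.026 × 60.3 / (√0.013) = 13.75.
Trying y = 2.28 m: A R^(2/3) = 16.27 — over.
Trying y = 1.8 m: A R^(2/3) = 10.08 — short.
Trying y = 2.1 m: A R^(2/3) = 13.75 — matches.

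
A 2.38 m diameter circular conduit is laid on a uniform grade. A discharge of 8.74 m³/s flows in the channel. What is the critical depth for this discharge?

y_c = 1.36 m

At critical depth, Q² T / (g A³) = 1, i.e. A³/T = Q²/g = 8.74²/9.81 = 7.787.
At y = 1.72 m: A³/T = 19.15 — too large.
At y = 1.04 m: A³/T = 2.762 — too small.
At y = 1.36 m: A³/T = 7.702 — ≈ 7.787.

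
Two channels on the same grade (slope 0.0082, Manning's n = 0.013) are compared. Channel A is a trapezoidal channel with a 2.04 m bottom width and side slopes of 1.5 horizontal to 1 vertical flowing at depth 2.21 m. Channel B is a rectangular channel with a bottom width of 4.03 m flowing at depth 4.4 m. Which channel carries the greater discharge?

Channel A: With bottom width b = 2.04 m and side slope z = 1.5: A = (b + zy)y = (2.04 + 1.5×2.21)×2.21 = 11.83 m²; P = b + 2y√(1+z²) = 2.04 + 2×2.21×1.803 = 10.01 m. Hydraulic radius R = A/P = 11.83/10.01 = 1.182 m. Q_A = (1/0.013)·11.83·1.182^(2/3)·√0.0082 = 92.18 m³/s.
Channel B: Flow area A = b·y = 4.03 × 4.4 = 17.73 m². Wetted perimeter P = b + 2y = 4.03 + 2×4.4 = 12.83 m. Hydraulic radius R = A/P = 17.73/12.83 = 1.382 m. Q_B = (1/0.013)·17.73·1.382^(2/3)·√0.0082 = 153.3 m³/s.
Q_A = 92.18 m³/s vs Q_B = 153.3 m³/s, so channel B carries more.

channel B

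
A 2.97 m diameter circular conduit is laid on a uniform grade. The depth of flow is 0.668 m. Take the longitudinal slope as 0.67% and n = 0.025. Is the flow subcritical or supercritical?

subcritical

For a circular section of diameter D = 2.97 m at depth y = 0.668 m, the central angle is θ = 2 arccos(1 − 2y/D) = 1.976 rad. Then A = (D²/8)(θ − sin θ) = 1.166 m² and P = Dθ/2 = 2.935 m.
Hydraulic radius R = A/P = 1.166/2.935 = 0.3973 m.
V = (1/n) R^(2/3) √S = (1/0.025) × 0.3973^(2/3) × √0.0067 = 1.77 m/s. Hydraulic depth D_h = A/T = 1.166/2.48 = 0.4702 m.
Froude number Fr = V/√(g·D_h) = 1.77/√(9.81×0.4702) = 0.824, which is less than 1, so the flow is subcritical.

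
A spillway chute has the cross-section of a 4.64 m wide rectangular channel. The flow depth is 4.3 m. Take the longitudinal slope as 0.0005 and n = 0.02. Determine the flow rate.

Flow area A = b·y = 4.64 × 4.3 = 19.95 m². Wetted perimeter P = b + 2y = 4.64 + 2×4.3 = 13.24 m.
Hydraulic radius R = A/P = 19.95/13.24 = 1.507 m.
Manning's equation: Q = (1/n) A R^(2/3) S^(1/2) = (1/0.02) × 19.95 × 1.507^(2/3) × 0.0005^(1/2) = 29.3 m³/s.

Q = 29.3 m³/s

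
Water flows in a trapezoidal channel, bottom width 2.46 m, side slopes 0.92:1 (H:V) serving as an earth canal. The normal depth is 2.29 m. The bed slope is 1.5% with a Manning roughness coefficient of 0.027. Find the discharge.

Q = 53.7 m³/s

With bottom width b = 2.46 m and side slope z = 0.92: A = (b + zy)y = (2.46 + 0.92×2.29)×2.29 = 10.46 m²; P = b + 2y√(1+z²) = 2.46 + 2×2.29×1.359 = 8.683 m.
Hydraulic radius R = A/P = 10.46/8.683 = 1.204 m.
Manning's equation: Q = (1/n) A R^(2/3) S^(1/2) = (1/0.027) × 10.46 × 1.204^(2/3) × 0.015^(1/2) = 53.7 m³/s.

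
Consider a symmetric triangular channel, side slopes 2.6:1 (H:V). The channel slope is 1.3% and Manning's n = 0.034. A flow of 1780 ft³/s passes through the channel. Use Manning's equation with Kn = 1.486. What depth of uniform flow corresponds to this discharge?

Manning's equation rearranged: A R^(2/3) = nQ / (1.486·√S) = 0.034 × 1780 / (1.486 × √0.013) = 357.2.
Trying y = 6.77 ft: A R^(2/3) = 256.6 — short.
Trying y = 9.39 ft: A R^(2/3) = 613.9 — over.
Trying y = 7.66 ft: A R^(2/3) = 356.7 — close enough.

y_n = 7.66 ft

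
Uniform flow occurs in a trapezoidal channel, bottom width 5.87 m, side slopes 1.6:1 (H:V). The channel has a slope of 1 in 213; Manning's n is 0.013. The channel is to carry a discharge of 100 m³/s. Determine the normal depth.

Manning's equation rearranged: A R^(2/3) = nQ / (1·√S) = 0.013 × 100 / (√0.004695) = 18.97.
Trying y = 1.45 m: A R^(2/3) = 12.25 — low.
Trying y = 2.35 m: A R^(2/3) = 30.12 — high.
Trying y = 1.84 m: A R^(2/3) = 18.98 — close enough.

y_n = 1.84 m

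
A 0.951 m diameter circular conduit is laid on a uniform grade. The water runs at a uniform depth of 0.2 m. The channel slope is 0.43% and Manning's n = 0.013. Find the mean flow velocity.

V = 1.23 m/s

For a circular section of diameter D = 0.951 m at depth y = 0.2 m, the central angle is θ = 2 arccos(1 − 2y/D) = 1.906 rad. Then A = (D²/8)(θ − sin θ) = 0.1087 m² and P = Dθ/2 = 0.9061 m.
Hydraulic radius R = A/P = 0.1087/0.9061 = 0.1199 m.
From Manning's equation, V = (1/n) R^(2/3) S^(1/2) = (1/0.013) × 0.1199^(2/3) × 0.0043^(1/2) = 1.23 m/s.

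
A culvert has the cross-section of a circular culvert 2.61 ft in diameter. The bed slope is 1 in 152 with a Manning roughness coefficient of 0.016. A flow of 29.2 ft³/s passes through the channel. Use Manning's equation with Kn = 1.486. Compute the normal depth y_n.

y_n = 2.06 ft

Manning's equation rearranged: A R^(2/3) = nQ / (1.486·√S) = 0.016 × 29.2 / (1.486 × √0.006579) = 3.876.
Trying y = 2.43 ft: A R^(2/3) = 4.328 — over.
Trying y = 1.49 ft: A R^(2/3) = 2.502 — short.
Trying y = 2.06 ft: A R^(2/3) = 3.881 — matches.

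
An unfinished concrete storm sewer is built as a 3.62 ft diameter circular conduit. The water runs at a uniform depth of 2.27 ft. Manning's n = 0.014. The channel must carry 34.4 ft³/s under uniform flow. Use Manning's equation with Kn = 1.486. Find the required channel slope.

For a circular section of diameter D = 3.62 ft at depth y = 2.27 ft, the central angle is θ = 2 arccos(1 − 2y/D) = 3.656 rad. Then A = (D²/8)(θ − sin θ) = 6.793 ft² and P = Dθ/2 = 6.616 ft.
Hydraulic radius R = A/P = 6.793/6.616 = 1.027 ft.
From Manning's equation, S = [nQ / (1.486 A R^(2/3))]² = [0.014 × 34.4 / (1.486 × 6.793 × 1.027^(2/3))]² = 0.0022.

S = 0.0022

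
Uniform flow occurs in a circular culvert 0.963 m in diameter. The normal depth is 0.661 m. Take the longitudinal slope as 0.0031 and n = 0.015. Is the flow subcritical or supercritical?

For a circular section of diameter D = 0.963 m at depth y = 0.661 m, the central angle is θ = 2 arccos(1 − 2y/D) = 3.906 rad. Then A = (D²/8)(θ − sin θ) = 0.5329 m² and P = Dθ/2 = 1.881 m.
Hydraulic radius R = A/P = 0.5329/1.881 = 0.2834 m.
V = (1/n) R^(2/3) √S = (1/0.015) × 0.2834^(2/3) × √0.0031 = 1.601 m/s. Hydraulic depth D_h = A/T = 0.5329/0.8936 = 0.5964 m.
Froude number Fr = V/√(g·D_h) = 1.601/√(9.81×0.5964) = 0.662, which is less than 1, so the flow is subcritical.

subcritical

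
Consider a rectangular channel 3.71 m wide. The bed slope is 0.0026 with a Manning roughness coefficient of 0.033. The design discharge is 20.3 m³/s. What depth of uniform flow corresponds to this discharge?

Manning's equation rearranged: A R^(2/3) = nQ / (1·√S) = 0.033 × 20.3 / (√0.0026) = 13.14.
Trying y = 2.76 m: A R^(2/3) = 10.97 — short.
Trying y = 3.66 m: A R^(2/3) = 15.6 — over.
Trying y = 3.19 m: A R^(2/3) = 13.16 — ≈ 13.14.

y_n = 3.19 m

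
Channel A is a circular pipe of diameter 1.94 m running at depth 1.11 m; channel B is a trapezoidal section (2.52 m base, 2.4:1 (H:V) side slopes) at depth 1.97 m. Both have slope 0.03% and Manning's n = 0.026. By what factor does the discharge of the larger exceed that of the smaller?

13.5

Channel A: For a circular section of diameter D = 1.94 m at depth y = 1.11 m, the central angle is θ = 2 arccos(1 − 2y/D) = 3.431 rad. Then A = (D²/8)(θ − sin θ) = 1.749 m² and P = Dθ/2 = 3.328 m. Hydraulic radius R = A/P = 1.749/3.328 = 0.5254 m. Q_A = (1/0.026)·1.749·0.5254^(2/3)·√0.0003 = 0.7585 m³/s.
Channel B: With bottom width b = 2.52 m and side slope z = 2.4: A = (b + zy)y = (2.52 + 2.4×1.97)×1.97 = 14.28 m²; P = b + 2y√(1+z²) = 2.52 + 2×1.97×2.6 = 12.76 m. Hydraulic radius R = A/P = 14.28/12.76 = 1.119 m. Q_B = (1/0.026)·14.28·1.119^(2/3)·√0.0003 = 10.25 m³/s.
The larger discharge is 10.25 m³/s and the smaller is 0.7585 m³/s; the ratio is 13.5.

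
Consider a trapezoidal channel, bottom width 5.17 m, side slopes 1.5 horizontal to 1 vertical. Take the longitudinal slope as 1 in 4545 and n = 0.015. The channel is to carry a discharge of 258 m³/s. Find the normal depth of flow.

Manning's equation rearranged: A R^(2/3) = nQ / (1·√S) = 0.015 × 258 / (√0.00022) = 260.9.
Try y = 8.91 m: A R^(2/3) = 445.3 — too large.
Try y = 7.04 m: A R^(2/3) = 261.3 — ≈ 260.9.

y_n = 7.04 m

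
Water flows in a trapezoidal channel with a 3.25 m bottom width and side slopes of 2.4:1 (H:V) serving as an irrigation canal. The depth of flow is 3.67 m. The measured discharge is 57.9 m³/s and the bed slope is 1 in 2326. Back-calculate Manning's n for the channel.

With bottom width b = 3.25 m and side slope z = 2.4: A = (b + zy)y = (3.25 + 2.4×3.67)×3.67 = 44.25 m²; P = b + 2y√(1+z²) = 3.25 + 2×3.67×2.6 = 22.33 m.
Hydraulic radius R = A/P = 44.25/22.33 = 1.981 m.
Rearranging Manning's equation: n = (1/Q) A R^(2/3) S^(1/2) = (1/57.9) × 44.25 × 1.981^(2/3) × √0.0004299 = 0.025.

n = 0.025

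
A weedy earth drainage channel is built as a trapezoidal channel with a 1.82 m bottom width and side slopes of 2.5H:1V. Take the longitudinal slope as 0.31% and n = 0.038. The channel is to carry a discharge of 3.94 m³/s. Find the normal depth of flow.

y_n = 0.939 m

Manning's equation rearranged: A R^(2/3) = nQ / (1·√S) = 0.038 × 3.94 / (√0.0031) = 2.689.
Trying y = 1.16 m: A R^(2/3) = 4.229 — over.
Trying y = 0.688 m: A R^(2/3) = 1.411 — short.
Trying y = 0.939 m: A R^(2/3) = 2.687 — close enough.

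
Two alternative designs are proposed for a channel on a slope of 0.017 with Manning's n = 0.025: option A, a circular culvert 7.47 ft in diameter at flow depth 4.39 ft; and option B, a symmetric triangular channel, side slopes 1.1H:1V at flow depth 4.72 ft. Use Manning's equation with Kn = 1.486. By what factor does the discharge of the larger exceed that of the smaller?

Channel A: For a circular section of diameter D = 7.47 ft at depth y = 4.39 ft, the central angle is θ = 2 arccos(1 − 2y/D) = 3.494 rad. Then A = (D²/8)(θ − sin θ) = 26.78 ft² and P = Dθ/2 = 13.05 ft. Hydraulic radius R = A/P = 26.78/13.05 = 2.052 ft. Q_A = (1.486/0.025)·26.78·2.052^(2/3)·√0.017 = 335.2 ft³/s.
Channel B: For a triangular section with side slope z = 1.1: A = zy² = 1.1×4.72² = 24.51 ft²; P = 2y√(1+z²) = 2×4.72×1.487 = 14.03 ft. Hydraulic radius R = A/P = 24.51/14.03 = 1.746 ft. Q_B = (1.486/0.025)·24.51·1.746^(2/3)·√0.017 = 275.4 ft³/s.
The larger discharge is 335.2 ft³/s and the smaller is 275.4 ft³/s; the ratio is 1.22.

1.22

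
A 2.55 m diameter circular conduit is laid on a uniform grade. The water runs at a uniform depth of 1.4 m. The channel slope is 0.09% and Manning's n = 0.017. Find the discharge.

For a circular section of diameter D = 2.55 m at depth y = 1.4 m, the central angle is θ = 2 arccos(1 − 2y/D) = 3.338 rad. Then A = (D²/8)(θ − sin θ) = 2.872 m² and P = Dθ/2 = 4.256 m.
Hydraulic radius R = A/P = 2.872/4.256 = 0.6748 m.
Manning's equation: Q = (1/n) A R^(2/3) S^(1/2) = (1/0.017) × 2.872 × 0.6748^(2/3) × 0.0009^(1/2) = 3.9 m³/s.

Q = 3.9 m³/s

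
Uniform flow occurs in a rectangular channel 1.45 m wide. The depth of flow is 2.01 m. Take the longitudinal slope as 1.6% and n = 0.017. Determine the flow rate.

Q = 14.3 m³/s

Flow area A = b·y = 1.45 × 2.01 = 2.914 m². Wetted perimeter P = b + 2y = 1.45 + 2×2.01 = 5.47 m.
Hydraulic radius R = A/P = 2.914/5.47 = 0.5328 m.
Manning's equation: Q = (1/n) A R^(2/3) S^(1/2) = (1/0.017) × 2.914 × 0.5328^(2/3) × 0.016^(1/2) = 14.3 m³/s.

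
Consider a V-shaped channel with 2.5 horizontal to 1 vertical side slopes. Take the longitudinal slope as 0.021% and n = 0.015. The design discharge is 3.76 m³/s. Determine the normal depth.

Manning's equation rearranged: A R^(2/3) = nQ / (1·√S) = 0.015 × 3.76 / (√0.00021) = 3.892.
Try y = 1.79 m: A R^(2/3) = 7.08 — high.
Try y = 1.29 m: A R^(2/3) = 2.956 — low.
Try y = 1.43 m: A R^(2/3) = 3.89 — close enough.

y_n = 1.43 m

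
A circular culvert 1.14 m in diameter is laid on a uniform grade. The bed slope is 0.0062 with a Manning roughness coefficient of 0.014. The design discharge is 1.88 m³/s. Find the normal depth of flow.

Manning's equation rearranged: A R^(2/3) = nQ / (1·√S) = 0.014 × 1.88 / (√0.0062) = 0.3343.
Trying y = 0.883 m: A R^(2/3) = 0.4179 — high.
Trying y = 0.741 m: A R^(2/3) = 0.3344 — ≈ 0.3343.

y_n = 0.741 m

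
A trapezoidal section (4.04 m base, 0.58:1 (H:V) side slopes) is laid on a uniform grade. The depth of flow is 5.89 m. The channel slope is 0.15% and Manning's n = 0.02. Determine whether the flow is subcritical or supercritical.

subcritical

With bottom width b = 4.04 m and side slope z = 0.58: A = (b + zy)y = (4.04 + 0.58×5.89)×5.89 = 43.92 m²; P = b + 2y√(1+z²) = 4.04 + 2×5.89×1.156 = 17.66 m.
Hydraulic radius R = A/P = 43.92/17.66 = 2.487 m.
V = (1/n) R^(2/3) √S = (1/0.02) × 2.487^(2/3) × √0.0015 = 3.555 m/s. Hydraulic depth D_h = A/T = 43.92/10.87 = 4.039 m.
Froude number Fr = V/√(g·D_h) = 3.555/√(9.81×4.039) = 0.565, which is less than 1, so the flow is subcritical.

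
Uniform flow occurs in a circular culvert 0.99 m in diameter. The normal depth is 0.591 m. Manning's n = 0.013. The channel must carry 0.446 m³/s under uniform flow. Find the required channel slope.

For a circular section of diameter D = 0.99 m at depth y = 0.591 m, the central angle is θ = 2 arccos(1 − 2y/D) = 3.532 rad. Then A = (D²/8)(θ − sin θ) = 0.4793 m² and P = Dθ/2 = 1.748 m.
Hydraulic radius R = A/P = 0.4793/1.748 = 0.2742 m.
From Manning's equation, S = [nQ / (1 A R^(2/3))]² = [0.013 × 0.446 / (1 × 0.4793 × 0.2742^(2/3))]² = 0.000822.

S = 0.000822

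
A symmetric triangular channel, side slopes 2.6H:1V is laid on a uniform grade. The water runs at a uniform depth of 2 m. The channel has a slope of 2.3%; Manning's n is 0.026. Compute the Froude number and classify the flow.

supercritical

For a triangular section with side slope z = 2.6: A = zy² = 2.6×2² = 10.4 m²; P = 2y√(1+z²) = 2×2×2.786 = 11.14 m.
Hydraulic radius R = A/P = 10.4/11.14 = 0.9333 m.
V = (1/n) R^(2/3) √S = (1/0.026) × 0.9333^(2/3) × √0.023 = 5.571 m/s. Hydraulic depth D_h = A/T = 10.4/10.4 = 1 m.
Froude number Fr = V/√(g·D_h) = 5.571/√(9.81×1) = 1.78, which is greater than 1, so the flow is supercritical.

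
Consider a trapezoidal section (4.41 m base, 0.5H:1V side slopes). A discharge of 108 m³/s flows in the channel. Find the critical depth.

y_c = 3.44 m

At critical depth, Q² T / (g A³) = 1, i.e. A³/T = Q²/g = 108²/9.81 = 1189.
At y = 2.92 m: A³/T = 687 — too small.
At y = 3.44 m: A³/T = 1195 — matches.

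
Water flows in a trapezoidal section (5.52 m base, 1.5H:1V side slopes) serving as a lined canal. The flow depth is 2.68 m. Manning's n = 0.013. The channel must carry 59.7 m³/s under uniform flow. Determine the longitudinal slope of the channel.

With bottom width b = 5.52 m and side slope z = 1.5: A = (b + zy)y = (5.52 + 1.5×2.68)×2.68 = 25.57 m²; P = b + 2y√(1+z²) = 5.52 + 2×2.68×1.803 = 15.18 m.
Hydraulic radius R = A/P = 25.57/15.18 = 1.684 m.
From Manning's equation, S = [nQ / (1 A R^(2/3))]² = [0.013 × 59.7 / (1 × 25.57 × 1.684^(2/3))]² = 0.00046.

S = 0.00046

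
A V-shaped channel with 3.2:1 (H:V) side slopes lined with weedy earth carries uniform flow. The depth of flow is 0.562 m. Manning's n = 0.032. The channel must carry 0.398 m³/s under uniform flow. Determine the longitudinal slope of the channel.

For a triangular section with side slope z = 3.2: A = zy² = 3.2×0.562² = 1.011 m²; P = 2y√(1+z²) = 2×0.562×3.353 = 3.768 m.
Hydraulic radius R = A/P = 1.011/3.768 = 0.2682 m.
From Manning's equation, S = [nQ / (1 A R^(2/3))]² = [0.032 × 0.398 / (1 × 1.011 × 0.2682^(2/3))]² = 0.000918.

S = 0.000918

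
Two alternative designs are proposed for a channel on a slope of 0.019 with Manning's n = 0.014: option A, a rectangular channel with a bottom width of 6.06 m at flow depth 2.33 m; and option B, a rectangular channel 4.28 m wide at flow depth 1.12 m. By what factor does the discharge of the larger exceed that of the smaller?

Channel A: Flow area A = b·y = 6.06 × 2.33 = 14.12 m². Wetted perimeter P = b + 2y = 6.06 + 2×2.33 = 10.72 m. Hydraulic radius R = A/P = 14.12/10.72 = 1.317 m. Q_A = (1/0.014)·14.12·1.317^(2/3)·√0.019 = 167 m³/s.
Channel B: Flow area A = b·y = 4.28 × 1.12 = 4.794 m². Wetted perimeter P = b + 2y = 4.28 + 2×1.12 = 6.52 m. Hydraulic radius R = A/P = 4.794/6.52 = 0.7352 m. Q_B = (1/0.014)·4.794·0.7352^(2/3)·√0.019 = 38.45 m³/s.
The larger discharge is 167 m³/s and the smaller is 38.45 m³/s; the ratio is 4.34.

4.34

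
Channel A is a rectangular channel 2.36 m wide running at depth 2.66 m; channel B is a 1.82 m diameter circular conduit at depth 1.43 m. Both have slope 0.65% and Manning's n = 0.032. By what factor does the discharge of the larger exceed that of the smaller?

Channel A: Flow area A = b·y = 2.36 × 2.66 = 6.278 m². Wetted perimeter P = b + 2y = 2.36 + 2×2.66 = 7.68 m. Hydraulic radius R = A/P = 6.278/7.68 = 0.8174 m. Q_A = (1/0.032)·6.278·0.8174^(2/3)·√0.0065 = 13.83 m³/s.
Channel B: For a circular section of diameter D = 1.82 m at depth y = 1.43 m, the central angle is θ = 2 arccos(1 − 2y/D) = 4.358 rad. Then A = (D²/8)(θ − sin θ) = 2.193 m² and P = Dθ/2 = 3.966 m. Hydraulic radius R = A/P = 2.193/3.966 = 0.5529 m. Q_B = (1/0.032)·2.193·0.5529^(2/3)·√0.0065 = 3.722 m³/s.
The larger discharge is 13.83 m³/s and the smaller is 3.722 m³/s; the ratio is 3.72.

3.72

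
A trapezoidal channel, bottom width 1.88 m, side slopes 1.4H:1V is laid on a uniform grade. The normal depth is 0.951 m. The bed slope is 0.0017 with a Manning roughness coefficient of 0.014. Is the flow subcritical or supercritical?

subcritical

With bottom width b = 1.88 m and side slope z = 1.4: A = (b + zy)y = (1.88 + 1.4×0.951)×0.951 = 3.054 m²; P = b + 2y√(1+z²) = 1.88 + 2×0.951×1.72 = 5.152 m.
Hydraulic radius R = A/P = 3.054/5.152 = 0.5928 m.
V = (1/n) R^(2/3) √S = (1/0.014) × 0.5928^(2/3) × √0.0017 = 2.078 m/s. Hydraulic depth D_h = A/T = 3.054/4.543 = 0.6723 m.
Froude number Fr = V/√(g·D_h) = 2.078/√(9.81×0.6723) = 0.809, which is less than 1, so the flow is subcritical.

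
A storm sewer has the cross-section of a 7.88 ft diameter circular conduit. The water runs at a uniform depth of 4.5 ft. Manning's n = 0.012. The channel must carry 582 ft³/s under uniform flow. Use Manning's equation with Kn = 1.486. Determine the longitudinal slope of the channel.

For a circular section of diameter D = 7.88 ft at depth y = 4.5 ft, the central angle is θ = 2 arccos(1 − 2y/D) = 3.427 rad. Then A = (D²/8)(θ − sin θ) = 28.78 ft² and P = Dθ/2 = 13.5 ft.
Hydraulic radius R = A/P = 28.78/13.5 = 2.132 ft.
From Manning's equation, S = [nQ / (1.486 A R^(2/3))]² = [0.012 × 582 / (1.486 × 28.78 × 2.132^(2/3))]² = 0.00972.

S = 0.00972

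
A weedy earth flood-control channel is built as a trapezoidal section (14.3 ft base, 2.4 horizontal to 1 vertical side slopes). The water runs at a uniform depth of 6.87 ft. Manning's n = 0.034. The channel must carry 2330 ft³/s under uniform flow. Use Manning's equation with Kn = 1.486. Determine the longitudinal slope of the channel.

With bottom width b = 14.3 ft and side slope z = 2.4: A = (b + zy)y = (14.3 + 2.4×6.87)×6.87 = 211.5 ft²; P = b + 2y√(1+z²) = 14.3 + 2×6.87×2.6 = 50.02 ft.
Hydraulic radius R = A/P = 211.5/50.02 = 4.228 ft.
From Manning's equation, S = [nQ / (1.486 A R^(2/3))]² = [0.034 × 2330 / (1.486 × 211.5 × 4.228^(2/3))]² = 0.00929.

S = 0.00929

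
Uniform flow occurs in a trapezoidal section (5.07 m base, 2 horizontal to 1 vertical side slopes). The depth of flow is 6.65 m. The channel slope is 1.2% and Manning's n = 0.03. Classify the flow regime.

With bottom width b = 5.07 m and side slope z = 2: A = (b + zy)y = (5.07 + 2×6.65)×6.65 = 122.2 m²; P = b + 2y√(1+z²) = 5.07 + 2×6.65×2.236 = 34.81 m.
Hydraulic radius R = A/P = 122.2/34.81 = 3.509 m.
V = (1/n) R^(2/3) √S = (1/0.03) × 3.509^(2/3) × √0.012 = 8.432 m/s. Hydraulic depth D_h = A/T = 122.2/31.67 = 3.857 m.
Froude number Fr = V/√(g·D_h) = 8.432/√(9.81×3.857) = 1.37, which is greater than 1, so the flow is supercritical.

supercritical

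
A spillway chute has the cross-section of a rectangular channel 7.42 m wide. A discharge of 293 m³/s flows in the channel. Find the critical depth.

y_c = 5.42 m

For a rectangular channel, critical depth y_c = (q²/g)^(1/3) where q = Q/b = 293/7.42 = 39.49 m²/s.
So y_c = (39.49²/9.81)^(1/3) = 5.42 m.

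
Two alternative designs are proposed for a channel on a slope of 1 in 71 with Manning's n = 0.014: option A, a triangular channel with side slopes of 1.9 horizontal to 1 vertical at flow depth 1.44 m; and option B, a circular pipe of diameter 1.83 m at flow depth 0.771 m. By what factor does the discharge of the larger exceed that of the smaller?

Channel A: For a triangular section with side slope z = 1.9: A = zy² = 1.9×1.44² = 3.94 m²; P = 2y√(1+z²) = 2×1.44×2.147 = 6.184 m. Hydraulic radius R = A/P = 3.94/6.184 = 0.6371 m. Q_A = (1/0.014)·3.94·0.6371^(2/3)·√0.01408 = 24.73 m³/s.
Channel B: For a circular section of diameter D = 1.83 m at depth y = 0.771 m, the central angle is θ = 2 arccos(1 − 2y/D) = 2.826 rad. Then A = (D²/8)(θ − sin θ) = 1.053 m² and P = Dθ/2 = 2.585 m. Hydraulic radius R = A/P = 1.053/2.585 = 0.4072 m. Q_B = (1/0.014)·1.053·0.4072^(2/3)·√0.01408 = 4.902 m³/s.
The larger discharge is 24.73 m³/s and the smaller is 4.902 m³/s; the ratio is 5.04.

5.04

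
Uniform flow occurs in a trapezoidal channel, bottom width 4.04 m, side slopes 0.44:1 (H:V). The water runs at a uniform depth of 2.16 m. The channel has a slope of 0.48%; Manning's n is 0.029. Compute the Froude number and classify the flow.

subcritical

With bottom width b = 4.04 m and side slope z = 0.44: A = (b + zy)y = (4.04 + 0.44×2.16)×2.16 = 10.78 m²; P = b + 2y√(1+z²) = 4.04 + 2×2.16×1.093 = 8.76 m.
Hydraulic radius R = A/P = 10.78/8.76 = 1.231 m.
V = (1/n) R^(2/3) √S = (1/0.029) × 1.231^(2/3) × √0.0048 = 2.743 m/s. Hydraulic depth D_h = A/T = 10.78/5.941 = 1.814 m.
Froude number Fr = V/√(g·D_h) = 2.743/√(9.81×1.814) = 0.65, which is less than 1, so the flow is subcritical.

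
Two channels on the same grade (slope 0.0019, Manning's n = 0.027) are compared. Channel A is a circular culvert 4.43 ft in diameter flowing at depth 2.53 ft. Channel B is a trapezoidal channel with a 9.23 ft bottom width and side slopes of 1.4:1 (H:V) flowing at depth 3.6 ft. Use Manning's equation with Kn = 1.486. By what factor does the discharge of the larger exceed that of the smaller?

Channel A: For a circular section of diameter D = 4.43 ft at depth y = 2.53 ft, the central angle is θ = 2 arccos(1 − 2y/D) = 3.427 rad. Then A = (D²/8)(θ − sin θ) = 9.097 ft² and P = Dθ/2 = 7.591 ft. Hydraulic radius R = A/P = 9.097/7.591 = 1.198 ft. Q_A = (1.486/0.027)·9.097·1.198^(2/3)·√0.0019 = 24.62 ft³/s.
Channel B: With bottom width b = 9.23 ft and side slope z = 1.4: A = (b + zy)y = (9.23 + 1.4×3.6)×3.6 = 51.37 ft²; P = b + 2y√(1+z²) = 9.23 + 2×3.6×1.72 = 21.62 ft. Hydraulic radius R = A/P = 51.37/21.62 = 2.376 ft. Q_B = (1.486/0.027)·51.37·2.376^(2/3)·√0.0019 = 219.5 ft³/s.
The larger discharge is 219.5 ft³/s and the smaller is 24.62 ft³/s; the ratio is 8.91.

8.91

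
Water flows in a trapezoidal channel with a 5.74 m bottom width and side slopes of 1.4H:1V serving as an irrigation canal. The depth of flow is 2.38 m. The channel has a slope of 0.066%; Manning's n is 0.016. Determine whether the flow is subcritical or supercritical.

With bottom width b = 5.74 m and side slope z = 1.4: A = (b + zy)y = (5.74 + 1.4×2.38)×2.38 = 21.59 m²; P = b + 2y√(1+z²) = 5.74 + 2×2.38×1.72 = 13.93 m.
Hydraulic radius R = A/P = 21.59/13.93 = 1.55 m.
V = (1/n) R^(2/3) √S = (1/0.016) × 1.55^(2/3) × √0.00066 = 2.151 m/s. Hydraulic depth D_h = A/T = 21.59/12.4 = 1.741 m.
Froude number Fr = V/√(g·D_h) = 2.151/√(9.81×1.741) = 0.52, which is less than 1, so the flow is subcritical.

subcritical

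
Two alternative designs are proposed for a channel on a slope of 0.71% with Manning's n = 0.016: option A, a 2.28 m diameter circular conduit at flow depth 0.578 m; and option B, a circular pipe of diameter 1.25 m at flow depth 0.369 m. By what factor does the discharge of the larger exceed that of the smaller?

3.68

Channel A: For a circular section of diameter D = 2.28 m at depth y = 0.578 m, the central angle is θ = 2 arccos(1 − 2y/D) = 2.111 rad. Then A = (D²/8)(θ − sin θ) = 0.814 m² and P = Dθ/2 = 2.406 m. Hydraulic radius R = A/P = 0.814/2.406 = 0.3383 m. Q_A = (1/0.016)·0.814·0.3383^(2/3)·√0.0071 = 2.081 m³/s.
Channel B: For a circular section of diameter D = 1.25 m at depth y = 0.369 m, the central angle is θ = 2 arccos(1 − 2y/D) = 2.298 rad. Then A = (D²/8)(θ − sin θ) = 0.3028 m² and P = Dθ/2 = 1.436 m. Hydraulic radius R = A/P = 0.3028/1.436 = 0.2109 m. Q_B = (1/0.016)·0.3028·0.2109^(2/3)·√0.0071 = 0.5649 m³/s.
The larger discharge is 2.081 m³/s and the smaller is 0.5649 m³/s; the ratio is 3.68.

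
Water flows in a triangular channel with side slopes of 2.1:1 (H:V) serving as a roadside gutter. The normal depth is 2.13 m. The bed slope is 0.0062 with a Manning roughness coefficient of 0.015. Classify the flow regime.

supercritical

For a triangular section with side slope z = 2.1: A = zy² = 2.1×2.13² = 9.527 m²; P = 2y√(1+z²) = 2×2.13×2.326 = 9.909 m.
Hydraulic radius R = A/P = 9.527/9.909 = 0.9615 m.
V = (1/n) R^(2/3) √S = (1/0.015) × 0.9615^(2/3) × √0.0062 = 5.114 m/s. Hydraulic depth D_h = A/T = 9.527/8.946 = 1.065 m.
Froude number Fr = V/√(g·D_h) = 5.114/√(9.81×1.065) = 1.58, which is greater than 1, so the flow is supercritical.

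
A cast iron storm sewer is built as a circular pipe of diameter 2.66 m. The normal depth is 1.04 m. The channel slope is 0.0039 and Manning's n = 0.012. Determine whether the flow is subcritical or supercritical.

For a circular section of diameter D = 2.66 m at depth y = 1.04 m, the central angle is θ = 2 arccos(1 − 2y/D) = 2.702 rad. Then A = (D²/8)(θ − sin θ) = 2.013 m² and P = Dθ/2 = 3.594 m.
Hydraulic radius R = A/P = 2.013/3.594 = 0.5603 m.
V = (1/n) R^(2/3) √S = (1/0.012) × 0.5603^(2/3) × √0.0039 = 3.537 m/s. Hydraulic depth D_h = A/T = 2.013/2.596 = 0.7756 m.
Froude number Fr = V/√(g·D_h) = 3.537/√(9.81×0.7756) = 1.28, which is greater than 1, so the flow is supercritical.

supercritical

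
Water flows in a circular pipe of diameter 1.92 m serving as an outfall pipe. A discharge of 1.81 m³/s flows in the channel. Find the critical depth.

y_c = 0.64 m

At critical depth, Q² T / (g A³) = 1, i.e. A³/T = Q²/g = 1.81²/9.81 = 0.334.
Try y = 0.487 m: A³/T = 0.1154 — short.
Try y = 0.64 m: A³/T = 0.3331 — close enough.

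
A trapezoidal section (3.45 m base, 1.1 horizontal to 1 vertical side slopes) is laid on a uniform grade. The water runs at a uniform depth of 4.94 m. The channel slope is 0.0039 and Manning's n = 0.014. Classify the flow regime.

With bottom width b = 3.45 m and side slope z = 1.1: A = (b + zy)y = (3.45 + 1.1×4.94)×4.94 = 43.89 m²; P = b + 2y√(1+z²) = 3.45 + 2×4.94×1.487 = 18.14 m.
Hydraulic radius R = A/P = 43.89/18.14 = 2.42 m.
V = (1/n) R^(2/3) √S = (1/0.014) × 2.42^(2/3) × √0.0039 = 8.04 m/s. Hydraulic depth D_h = A/T = 43.89/14.32 = 3.065 m.
Froude number Fr = V/√(g·D_h) = 8.04/√(9.81×3.065) = 1.47, which is greater than 1, so the flow is supercritical.

supercritical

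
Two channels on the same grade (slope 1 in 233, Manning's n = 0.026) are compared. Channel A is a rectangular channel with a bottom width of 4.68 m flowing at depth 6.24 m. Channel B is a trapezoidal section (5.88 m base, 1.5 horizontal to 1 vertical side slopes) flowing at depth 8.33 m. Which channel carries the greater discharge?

channel B

Channel A: Flow area A = b·y = 4.68 × 6.24 = 29.2 m². Wetted perimeter P = b + 2y = 4.68 + 2×6.24 = 17.16 m. Hydraulic radius R = A/P = 29.2/17.16 = 1.702 m. Q_A = (1/0.026)·29.2·1.702^(2/3)·√0.004292 = 104.9 m³/s.
Channel B: With bottom width b = 5.88 m and side slope z = 1.5: A = (b + zy)y = (5.88 + 1.5×8.33)×8.33 = 153.1 m²; P = b + 2y√(1+z²) = 5.88 + 2×8.33×1.803 = 35.91 m. Hydraulic radius R = A/P = 153.1/35.91 = 4.262 m. Q_B = (1/0.026)·153.1·4.262^(2/3)·√0.004292 = 1014 m³/s.
Q_A = 104.9 m³/s vs Q_B = 1014 m³/s, so channel B carries more.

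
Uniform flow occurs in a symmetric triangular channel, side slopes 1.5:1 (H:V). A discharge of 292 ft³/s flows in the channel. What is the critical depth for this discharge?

At critical depth, Q² T / (g A³) = 1, i.e. A³/T = Q²/g = 292²/32.2 = 2648.
Trying y = 3.38 ft: A³/T = 496.3 — short.
Trying y = 5.24 ft: A³/T = 4444 — over.
Trying y = 4.72 ft: A³/T = 2635 — ≈ 2648.

y_c = 4.72 ft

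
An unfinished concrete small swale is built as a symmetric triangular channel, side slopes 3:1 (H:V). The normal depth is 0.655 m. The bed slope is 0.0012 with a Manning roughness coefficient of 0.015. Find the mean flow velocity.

For a triangular section with side slope z = 3: A = zy² = 3×0.655² = 1.287 m²; P = 2y√(1+z²) = 2×0.655×3.162 = 4.143 m.
Hydraulic radius R = A/P = 1.287/4.143 = 0.3107 m.
From Manning's equation, V = (1/n) R^(2/3) S^(1/2) = (1/0.015) × 0.3107^(2/3) × 0.0012^(1/2) = 1.06 m/s.

V = 1.06 m/s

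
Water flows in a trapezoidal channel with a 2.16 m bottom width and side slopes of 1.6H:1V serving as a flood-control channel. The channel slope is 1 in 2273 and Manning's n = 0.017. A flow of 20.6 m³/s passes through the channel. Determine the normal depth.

Manning's equation rearranged: A R^(2/3) = nQ / (1·√S) = 0.017 × 20.6 / (√0.0004399) = 16.7.
Trying y = 1.73 m: A R^(2/3) = 8.419 — short.
Trying y = 2.38 m: A R^(2/3) = 16.7 — matches.

y_n = 2.38 m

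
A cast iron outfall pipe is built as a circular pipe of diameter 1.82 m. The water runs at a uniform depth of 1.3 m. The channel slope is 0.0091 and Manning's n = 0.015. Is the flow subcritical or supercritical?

For a circular section of diameter D = 1.82 m at depth y = 1.3 m, the central angle is θ = 2 arccos(1 − 2y/D) = 4.027 rad. Then A = (D²/8)(θ − sin θ) = 1.988 m² and P = Dθ/2 = 3.665 m.
Hydraulic radius R = A/P = 1.988/3.665 = 0.5425 m.
V = (1/n) R^(2/3) √S = (1/0.015) × 0.5425^(2/3) × √0.0091 = 4.23 m/s. Hydraulic depth D_h = A/T = 1.988/1.644 = 1.209 m.
Froude number Fr = V/√(g·D_h) = 4.23/√(9.81×1.209) = 1.23, which is greater than 1, so the flow is supercritical.

supercritical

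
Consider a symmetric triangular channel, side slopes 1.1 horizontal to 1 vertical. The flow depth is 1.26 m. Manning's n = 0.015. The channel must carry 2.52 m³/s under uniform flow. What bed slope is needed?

S = 0.0013

For a triangular section with side slope z = 1.1: A = zy² = 1.1×1.26² = 1.746 m²; P = 2y√(1+z²) = 2×1.26×1.487 = 3.746 m.
Hydraulic radius R = A/P = 1.746/3.746 = 0.4662 m.
From Manning's equation, S = [nQ / (1 A R^(2/3))]² = [0.015 × 2.52 / (1 × 1.746 × 0.4662^(2/3))]² = 0.0013.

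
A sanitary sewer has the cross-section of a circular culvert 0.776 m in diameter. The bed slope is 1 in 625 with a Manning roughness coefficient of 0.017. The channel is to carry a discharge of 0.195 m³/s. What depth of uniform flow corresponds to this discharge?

y_n = 0.398 m

Manning's equation rearranged: A R^(2/3) = nQ / (1·√S) = 0.017 × 0.195 / (√0.0016) = 0.08288.
Try y = 0.326 m: A R^(2/3) = 0.05839 — low.
Try y = 0.492 m: A R^(2/3) = 0.1157 — high.
Try y = 0.398 m: A R^(2/3) = 0.08273 — close enough.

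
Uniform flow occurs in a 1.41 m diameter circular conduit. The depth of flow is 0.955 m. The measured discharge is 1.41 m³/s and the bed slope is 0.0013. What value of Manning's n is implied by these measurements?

For a circular section of diameter D = 1.41 m at depth y = 0.955 m, the central angle is θ = 2 arccos(1 − 2y/D) = 3.867 rad. Then A = (D²/8)(θ − sin θ) = 1.126 m² and P = Dθ/2 = 2.726 m.
Hydraulic radius R = A/P = 1.126/2.726 = 0.413 m.
Rearranging Manning's equation: n = (1/Q) A R^(2/3) S^(1/2) = (1/1.41) × 1.126 × 0.413^(2/3) × √0.0013 = 0.016.

n = 0.016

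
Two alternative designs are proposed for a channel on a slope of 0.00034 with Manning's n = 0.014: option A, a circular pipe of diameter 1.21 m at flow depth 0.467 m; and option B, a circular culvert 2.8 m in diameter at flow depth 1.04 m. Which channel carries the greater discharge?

Channel A: For a circular section of diameter D = 1.21 m at depth y = 0.467 m, the central angle is θ = 2 arccos(1 − 2y/D) = 2.681 rad. Then A = (D²/8)(θ − sin θ) = 0.4094 m² and P = Dθ/2 = 1.622 m. Hydraulic radius R = A/P = 0.4094/1.622 = 0.2524 m. Q_A = (1/0.014)·0.4094·0.2524^(2/3)·√0.00034 = 0.2154 m³/s.
Channel B: For a circular section of diameter D = 2.8 m at depth y = 1.04 m, the central angle is θ = 2 arccos(1 − 2y/D) = 2.621 rad. Then A = (D²/8)(θ − sin θ) = 2.082 m² and P = Dθ/2 = 3.67 m. Hydraulic radius R = A/P = 2.082/3.67 = 0.5673 m. Q_B = (1/0.014)·2.082·0.5673^(2/3)·√0.00034 = 1.879 m³/s.
Q_A = 0.2154 m³/s vs Q_B = 1.879 m³/s, so channel B carries more.

channel B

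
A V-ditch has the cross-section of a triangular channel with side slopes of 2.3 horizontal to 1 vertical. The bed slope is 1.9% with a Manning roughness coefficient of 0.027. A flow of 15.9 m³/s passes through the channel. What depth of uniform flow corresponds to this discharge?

Manning's equation rearranged: A R^(2/3) = nQ / (1·√S) = 0.027 × 15.9 / (√0.019) = 3.114.
Try y = 1.67 m: A R^(2/3) = 5.369 — too large.
Try y = 1.36 m: A R^(2/3) = 3.105 — close enough.

y_n = 1.36 m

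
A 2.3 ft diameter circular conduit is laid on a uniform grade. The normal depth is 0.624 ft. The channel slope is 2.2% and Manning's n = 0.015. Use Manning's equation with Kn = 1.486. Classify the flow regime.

For a circular section of diameter D = 2.3 ft at depth y = 0.624 ft, the central angle is θ = 2 arccos(1 − 2y/D) = 2.191 rad. Then A = (D²/8)(θ − sin θ) = 0.9112 ft² and P = Dθ/2 = 2.52 ft.
Hydraulic radius R = A/P = 0.9112/2.52 = 0.3616 ft.
V = (1.486/n) R^(2/3) √S = (1.486/0.015) × 0.3616^(2/3) × √0.022 = 7.457 ft/s. Hydraulic depth D_h = A/T = 0.9112/2.045 = 0.4455 ft.
Froude number Fr = V/√(g·D_h) = 7.457/√(32.2×0.4455) = 1.97, which is greater than 1, so the flow is supercritical.

supercritical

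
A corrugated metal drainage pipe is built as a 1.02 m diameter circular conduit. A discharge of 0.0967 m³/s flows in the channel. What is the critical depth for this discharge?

At critical depth, Q² T / (g A³) = 1, i.e. A³/T = Q²/g = 0.0967²/9.81 = 0.0009532.
Trying y = 0.211 m: A³/T = 0.002202 — too large.
Trying y = 0.14 m: A³/T = 0.0004393 — too small.
Trying y = 0.17 m: A³/T = 0.0009435 — matches.

y_c = 0.17 m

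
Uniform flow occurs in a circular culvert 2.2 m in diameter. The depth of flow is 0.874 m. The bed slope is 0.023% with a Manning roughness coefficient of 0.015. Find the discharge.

Q = 0.859 m³/s

For a circular section of diameter D = 2.2 m at depth y = 0.874 m, the central angle is θ = 2 arccos(1 − 2y/D) = 2.728 rad. Then A = (D²/8)(θ − sin θ) = 1.407 m² and P = Dθ/2 = 3.001 m.
Hydraulic radius R = A/P = 1.407/3.001 = 0.4689 m.
Manning's equation: Q = (1/n) A R^(2/3) S^(1/2) = (1/0.015) × 1.407 × 0.4689^(2/3) × 0.00023^(1/2) = 0.859 m³/s.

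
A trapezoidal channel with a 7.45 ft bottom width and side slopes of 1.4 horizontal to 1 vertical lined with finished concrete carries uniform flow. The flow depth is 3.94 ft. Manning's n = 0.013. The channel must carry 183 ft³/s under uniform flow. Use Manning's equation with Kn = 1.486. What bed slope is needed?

S = 0.0003

With bottom width b = 7.45 ft and side slope z = 1.4: A = (b + zy)y = (7.45 + 1.4×3.94)×3.94 = 51.09 ft²; P = b + 2y√(1+z²) = 7.45 + 2×3.94×1.72 = 21.01 ft.
Hydraulic radius R = A/P = 51.09/21.01 = 2.432 ft.
From Manning's equation, S = [nQ / (1.486 A R^(2/3))]² = [0.013 × 183 / (1.486 × 51.09 × 2.432^(2/3))]² = 0.0003.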